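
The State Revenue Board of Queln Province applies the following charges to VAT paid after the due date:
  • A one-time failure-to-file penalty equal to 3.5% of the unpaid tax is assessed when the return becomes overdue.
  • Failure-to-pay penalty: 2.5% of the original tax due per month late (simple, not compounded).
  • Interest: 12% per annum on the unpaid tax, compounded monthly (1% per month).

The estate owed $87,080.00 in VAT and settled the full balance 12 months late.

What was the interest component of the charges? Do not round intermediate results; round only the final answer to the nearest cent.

$11,043.92

Interest: $87,080.00 × ((1 + 0.01)^12 − 1) = $87,080.00 × 0.1268250… = $11,043.9236…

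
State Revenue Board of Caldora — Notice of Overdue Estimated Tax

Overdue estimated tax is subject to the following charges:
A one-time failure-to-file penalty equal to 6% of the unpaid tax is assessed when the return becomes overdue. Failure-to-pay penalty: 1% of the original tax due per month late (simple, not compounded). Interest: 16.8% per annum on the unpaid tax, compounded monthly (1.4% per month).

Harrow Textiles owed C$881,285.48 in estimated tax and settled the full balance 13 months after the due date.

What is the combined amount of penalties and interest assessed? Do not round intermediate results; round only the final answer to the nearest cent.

Failure-to-file penalty: 6% × C$881,285.48 = C$52,877.13…
Failure-to-pay penalty = 1% × C$881,285.48 × 13 mo = C$114,567.11…
Interest: C$881,285.48 × ((1 + 0.014)^13 − 1) = C$881,285.48 × 0.1981010… = C$174,583.4967…
Penalties + interest = C$167,444.2412 + C$174,583.4967… = C$342,027.74

C$342,027.74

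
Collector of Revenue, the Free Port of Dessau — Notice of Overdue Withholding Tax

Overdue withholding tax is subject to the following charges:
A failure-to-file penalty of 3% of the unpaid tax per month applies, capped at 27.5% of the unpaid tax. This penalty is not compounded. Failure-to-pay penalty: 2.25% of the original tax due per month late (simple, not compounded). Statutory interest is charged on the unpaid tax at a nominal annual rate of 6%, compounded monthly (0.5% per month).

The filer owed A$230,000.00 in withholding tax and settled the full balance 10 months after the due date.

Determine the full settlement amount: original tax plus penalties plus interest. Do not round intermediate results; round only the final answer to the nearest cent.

Failure-to-file: 10 × 3% × A$230,000.00 = A$69,000.00, capped at 27.5% × A$230,000.00 = A$63,250.00
Failure-to-pay penalty: 10 × 2.25% × A$230,000.00 = A$51,750.00
Interest: A$230,000.00 × ((1 + 0.005)^10 − 1) = A$230,000.00 × 0.0511401… = A$11,762.2304…
Total = A$230,000.00 + A$115,000.0000 + A$11,762.2304… = A$356,762.23

A$356,762.23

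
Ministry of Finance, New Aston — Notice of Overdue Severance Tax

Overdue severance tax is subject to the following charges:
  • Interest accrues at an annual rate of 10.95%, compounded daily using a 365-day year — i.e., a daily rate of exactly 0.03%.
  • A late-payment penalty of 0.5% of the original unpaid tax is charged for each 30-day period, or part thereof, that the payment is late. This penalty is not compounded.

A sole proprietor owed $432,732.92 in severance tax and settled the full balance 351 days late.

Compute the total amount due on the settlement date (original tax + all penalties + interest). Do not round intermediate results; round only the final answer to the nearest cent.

$506,741.64

Penalty periods: ⌈351/30⌉ = 12; penalty = 12 × 0.5% × $432,732.92 = $25,963.98…
Interest: $432,732.92 × ((1 + 0.0003)^351 − 1) = $432,732.92 × 0.11102633… = $48,044.7472…
Total = $432,732.92 + $25,963.9752 + $48,044.7472… = $506,741.64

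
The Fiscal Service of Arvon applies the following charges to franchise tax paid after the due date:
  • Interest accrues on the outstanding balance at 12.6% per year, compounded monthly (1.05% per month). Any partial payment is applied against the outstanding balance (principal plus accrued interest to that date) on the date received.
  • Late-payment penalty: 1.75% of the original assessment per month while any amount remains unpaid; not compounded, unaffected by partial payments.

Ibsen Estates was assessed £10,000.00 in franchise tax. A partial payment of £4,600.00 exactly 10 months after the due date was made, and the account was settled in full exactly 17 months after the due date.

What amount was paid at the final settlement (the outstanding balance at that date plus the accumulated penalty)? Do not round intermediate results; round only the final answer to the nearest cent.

£9,969.17

Balance at month 10: £10,000.0000 × (1 + 0.0105)^10 = £11,101.0275…
After £4,600.00 payment: £11,101.0275… − £4,600.00 = £6,501.0275…
Balance at month 17: £6,501.0275… × (1 + 0.0105)^7 = £6,994.1707…
Penalty: 17 × 1.75% × £10,000.00 = £2,975.00
Final settlement = outstanding balance + penalty = £6,994.1707… + £2,975.00 = £9,969.17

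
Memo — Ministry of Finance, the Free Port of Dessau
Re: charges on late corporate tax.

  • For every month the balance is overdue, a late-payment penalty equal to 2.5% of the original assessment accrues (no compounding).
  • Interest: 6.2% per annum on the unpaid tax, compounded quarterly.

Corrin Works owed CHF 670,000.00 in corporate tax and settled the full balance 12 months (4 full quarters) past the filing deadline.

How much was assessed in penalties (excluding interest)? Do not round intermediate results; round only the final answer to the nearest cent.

CHF 201,000.00

Late-payment penalty: 12 × 2.5% × CHF 670,000.00 = CHF 201,000.00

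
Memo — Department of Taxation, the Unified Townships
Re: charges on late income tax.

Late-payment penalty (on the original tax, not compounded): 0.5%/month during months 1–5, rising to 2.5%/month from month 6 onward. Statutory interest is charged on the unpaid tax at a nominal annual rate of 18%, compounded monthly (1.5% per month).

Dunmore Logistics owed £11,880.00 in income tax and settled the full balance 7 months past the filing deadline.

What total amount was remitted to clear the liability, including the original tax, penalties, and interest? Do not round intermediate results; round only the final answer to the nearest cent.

£14,075.96

Penalty, months 1–5: 5 × 0.5% × £11,880.00 = £297.00
Penalty, months 6–7: 2 × 2.5% × £11,880.00 = £594.00
Interest: £11,880.00 × ((1 + 0.015)^7 − 1) = £11,880.00 × 0.1098449… = £1,304.9576…
Total = £11,880.00 + £891.0000 + £1,304.9576… = £14,075.96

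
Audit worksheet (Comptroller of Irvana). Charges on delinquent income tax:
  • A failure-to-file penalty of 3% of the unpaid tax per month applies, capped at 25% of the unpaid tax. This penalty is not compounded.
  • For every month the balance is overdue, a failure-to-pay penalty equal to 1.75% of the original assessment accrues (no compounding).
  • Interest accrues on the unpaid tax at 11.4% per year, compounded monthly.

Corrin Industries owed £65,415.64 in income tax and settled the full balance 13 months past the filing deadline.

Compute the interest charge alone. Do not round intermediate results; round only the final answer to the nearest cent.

Interest (11.4%/yr ÷ 12 = 0.95%/month): £65,415.64 × ((1 + 0.0095)^13 − 1) = £8,555.7530…

£8,555.75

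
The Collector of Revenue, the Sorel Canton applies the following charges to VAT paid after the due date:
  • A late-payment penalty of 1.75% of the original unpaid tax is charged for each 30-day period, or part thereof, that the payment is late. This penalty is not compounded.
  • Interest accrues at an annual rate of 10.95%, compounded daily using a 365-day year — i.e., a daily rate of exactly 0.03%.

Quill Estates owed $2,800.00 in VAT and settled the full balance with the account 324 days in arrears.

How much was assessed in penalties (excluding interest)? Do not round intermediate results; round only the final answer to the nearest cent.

$539.00

Penalty periods: ⌈324/30⌉ = 11; penalty = 11 × 1.75% × $2,800.00 = $539.00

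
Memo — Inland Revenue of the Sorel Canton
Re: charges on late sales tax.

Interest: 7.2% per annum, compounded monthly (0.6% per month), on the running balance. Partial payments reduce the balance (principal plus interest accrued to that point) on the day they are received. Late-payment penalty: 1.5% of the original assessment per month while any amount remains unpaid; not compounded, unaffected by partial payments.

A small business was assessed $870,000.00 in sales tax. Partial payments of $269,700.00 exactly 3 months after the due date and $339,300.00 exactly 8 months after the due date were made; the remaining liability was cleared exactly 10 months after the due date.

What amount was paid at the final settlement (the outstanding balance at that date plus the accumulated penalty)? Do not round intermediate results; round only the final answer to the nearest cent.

Balance at month 3: $870,000.0000 × (1 + 0.006)^3 = $885,754.1479…
After $269,700.00 payment: $885,754.1479… − $269,700.00 = $616,054.1479…
Balance at month 8: $616,054.1479… × (1 + 0.006)^5 = $634,758.8865…
After $339,300.00 payment: $634,758.8865… − $339,300.00 = $295,458.8865…
Balance at month 10: $295,458.8865… × (1 + 0.006)^2 = $299,015.0297…
Penalty: 10 × 1.5% × $870,000.00 = $130,500.00
Final settlement = outstanding balance + penalty = $299,015.0297… + $130,500.00 = $429,515.03

$429,515.03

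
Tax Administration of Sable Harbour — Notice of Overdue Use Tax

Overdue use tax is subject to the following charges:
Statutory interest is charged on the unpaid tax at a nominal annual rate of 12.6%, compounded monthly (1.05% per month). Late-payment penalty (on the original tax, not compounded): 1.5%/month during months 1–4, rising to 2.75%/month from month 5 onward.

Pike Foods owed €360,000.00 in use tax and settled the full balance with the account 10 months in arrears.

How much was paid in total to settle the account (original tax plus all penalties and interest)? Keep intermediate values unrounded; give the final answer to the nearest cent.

Penalty, months 1–4: 4 × 1.5% × €360,000.00 = €21,600.00
Penalty, months 5–10: 6 × 2.75% × €360,000.00 = €59,400.00
Interest: €360,000.00 × ((1 + 0.0105)^10 − 1) = €360,000.00 × 0.1101028… = €39,636.9900…
Total = €360,000.00 + €81,000.0000 + €39,636.9900… = €480,636.99

€480,636.99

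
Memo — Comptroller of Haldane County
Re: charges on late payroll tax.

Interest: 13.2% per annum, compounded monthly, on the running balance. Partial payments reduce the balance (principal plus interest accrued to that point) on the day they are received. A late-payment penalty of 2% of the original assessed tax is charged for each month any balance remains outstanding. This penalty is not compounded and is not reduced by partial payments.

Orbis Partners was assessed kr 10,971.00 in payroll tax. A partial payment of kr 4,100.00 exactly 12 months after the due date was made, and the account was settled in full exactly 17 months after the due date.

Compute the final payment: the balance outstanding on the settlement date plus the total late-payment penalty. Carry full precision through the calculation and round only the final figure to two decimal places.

kr 12,613.06

Monthly rate = 13.2% ÷ 12 = 1.1%
Balance at month 12: kr 10,971.0000 × (1 + 0.011)^12 = kr 12,510.0799…
After kr 4,100.00 payment: kr 12,510.0799… − kr 4,100.00 = kr 8,410.0799…
Balance at month 17: kr 8,410.0799… × (1 + 0.011)^5 = kr 8,882.9230…
Penalty: 17 × 2% × kr 10,971.00 = kr 3,730.14
Final settlement = outstanding balance + penalty = kr 8,882.9230… + kr 3,730.14 = kr 12,613.06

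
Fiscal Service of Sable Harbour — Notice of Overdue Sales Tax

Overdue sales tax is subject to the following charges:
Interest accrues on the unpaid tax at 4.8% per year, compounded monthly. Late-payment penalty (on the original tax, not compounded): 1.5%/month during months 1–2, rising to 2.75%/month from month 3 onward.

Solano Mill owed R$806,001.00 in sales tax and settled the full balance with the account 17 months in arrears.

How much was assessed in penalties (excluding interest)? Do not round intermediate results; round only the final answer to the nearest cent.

R$356,655.44

Penalty, months 1–2: 2 × 1.5% × R$806,001.00 = R$24,180.03
Penalty, months 3–17: 15 × 2.75% × R$806,001.00 = R$332,475.41…
Total penalty = R$24,180.03 + R$332,475.41… = R$356,655.44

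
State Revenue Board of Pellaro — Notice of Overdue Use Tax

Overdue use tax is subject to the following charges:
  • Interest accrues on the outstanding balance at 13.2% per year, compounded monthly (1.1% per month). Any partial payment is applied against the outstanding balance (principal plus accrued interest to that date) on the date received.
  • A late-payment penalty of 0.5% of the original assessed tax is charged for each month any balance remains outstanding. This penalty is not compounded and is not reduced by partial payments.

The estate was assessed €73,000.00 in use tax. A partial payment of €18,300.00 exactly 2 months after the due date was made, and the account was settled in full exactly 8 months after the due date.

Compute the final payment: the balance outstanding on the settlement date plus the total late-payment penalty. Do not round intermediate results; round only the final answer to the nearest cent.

€63,055.33

Balance at month 2: €73,000.0000 × (1 + 0.011)^2 = €74,614.8330
After €18,300.00 payment: €74,614.8330 − €18,300.00 = €56,314.8330
Balance at month 8: €56,314.8330 × (1 + 0.011)^6 = €60,135.3349…
Penalty: 8 × 0.5% × €73,000.00 = €2,920.00
Final settlement = outstanding balance + penalty = €60,135.3349… + €2,920.00 = €63,055.33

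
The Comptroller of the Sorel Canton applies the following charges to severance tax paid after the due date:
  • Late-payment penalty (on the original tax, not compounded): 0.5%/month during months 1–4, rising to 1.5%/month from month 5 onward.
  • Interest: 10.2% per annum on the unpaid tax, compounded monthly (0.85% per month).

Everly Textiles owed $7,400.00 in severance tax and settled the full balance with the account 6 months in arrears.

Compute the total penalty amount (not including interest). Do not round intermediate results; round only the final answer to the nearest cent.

Penalty, months 1–4: 4 × 0.5% × $7,400.00 = $148.00
Penalty, months 5–6: 2 × 1.5% × $7,400.00 = $222.00
Total penalty = $148.00 + $222.00 = $370.00

$370.00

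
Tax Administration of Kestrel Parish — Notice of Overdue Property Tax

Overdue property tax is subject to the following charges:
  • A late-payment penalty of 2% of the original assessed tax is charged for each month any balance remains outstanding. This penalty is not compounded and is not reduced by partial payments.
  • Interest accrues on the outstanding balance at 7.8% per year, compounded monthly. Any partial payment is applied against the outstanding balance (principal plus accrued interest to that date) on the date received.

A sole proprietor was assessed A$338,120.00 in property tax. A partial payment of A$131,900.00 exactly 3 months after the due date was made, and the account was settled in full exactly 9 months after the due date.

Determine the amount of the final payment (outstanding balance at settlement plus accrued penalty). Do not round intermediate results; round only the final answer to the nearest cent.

A$282,155.36

Monthly rate = 7.8% ÷ 12 = 0.65%
Balance at month 3: A$338,120.0000 × (1 + 0.0065)^3 = A$344,756.2896…
After A$131,900.00 payment: A$344,756.2896… − A$131,900.00 = A$212,856.2896…
Balance at month 9: A$212,856.2896… × (1 + 0.0065)^6 = A$221,293.7574…
Penalty: 9 × 2% × A$338,120.00 = A$60,861.60
Final settlement = outstanding balance + penalty = A$221,293.7574… + A$60,861.60 = A$282,155.36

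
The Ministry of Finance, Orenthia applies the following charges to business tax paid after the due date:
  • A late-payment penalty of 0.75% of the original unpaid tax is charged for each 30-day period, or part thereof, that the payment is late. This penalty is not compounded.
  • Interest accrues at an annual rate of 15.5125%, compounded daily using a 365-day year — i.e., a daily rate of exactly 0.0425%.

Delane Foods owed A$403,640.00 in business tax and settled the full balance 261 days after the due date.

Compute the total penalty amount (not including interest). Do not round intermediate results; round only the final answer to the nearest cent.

Penalty periods: ⌈261/30⌉ = 9; penalty = 9 × 0.75% × A$403,640.00 = A$27,245.70

A$27,245.70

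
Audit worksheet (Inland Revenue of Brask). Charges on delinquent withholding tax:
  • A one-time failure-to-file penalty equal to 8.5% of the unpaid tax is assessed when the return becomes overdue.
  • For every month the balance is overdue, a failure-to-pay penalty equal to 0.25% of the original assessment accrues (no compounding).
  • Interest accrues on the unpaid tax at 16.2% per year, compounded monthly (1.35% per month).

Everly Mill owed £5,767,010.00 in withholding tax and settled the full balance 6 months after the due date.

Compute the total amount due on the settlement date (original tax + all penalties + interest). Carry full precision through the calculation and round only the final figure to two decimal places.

Failure-to-file penalty: 8.5% × £5,767,010.00 = £490,195.85
Failure-to-pay penalty: 6 × 0.25% × £5,767,010.00 = £86,505.15
Interest: £5,767,010.00 × ((1 + 0.0135)^6 − 1) = £5,767,010.00 × 0.0837835… = £483,180.0426…
Total = £5,767,010.00 + £576,701.0000 + £483,180.0426… = £6,826,891.04

£6,826,891.04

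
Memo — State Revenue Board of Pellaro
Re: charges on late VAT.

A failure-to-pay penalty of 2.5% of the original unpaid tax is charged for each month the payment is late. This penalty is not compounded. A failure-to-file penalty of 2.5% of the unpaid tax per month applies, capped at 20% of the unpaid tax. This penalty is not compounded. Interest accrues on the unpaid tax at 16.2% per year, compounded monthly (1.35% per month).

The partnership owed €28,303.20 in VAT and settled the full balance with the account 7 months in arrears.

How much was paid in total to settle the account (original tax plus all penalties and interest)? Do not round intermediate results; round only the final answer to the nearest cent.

Failure-to-file: 7 × 2.5% × €28,303.20 = €4,953.06 (under the 20% cap)
Failure-to-pay penalty = 2.5% × €28,303.20 × 7 mo = €4,953.06
Interest: €28,303.20 × ((1 + 0.0135)^7 − 1) = €28,303.20 × 0.0984145… = €2,785.4463…
Total = €28,303.20 + €9,906.1200 + €2,785.4463… = €40,994.77

€40,994.77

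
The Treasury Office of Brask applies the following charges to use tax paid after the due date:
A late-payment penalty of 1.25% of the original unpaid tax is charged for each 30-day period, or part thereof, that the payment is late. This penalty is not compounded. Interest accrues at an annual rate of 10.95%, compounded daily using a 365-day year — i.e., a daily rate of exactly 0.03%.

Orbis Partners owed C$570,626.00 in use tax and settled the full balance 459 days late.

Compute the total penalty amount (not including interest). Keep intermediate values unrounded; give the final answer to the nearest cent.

C$114,125.20

Penalty periods: ⌈459/30⌉ = 16; penalty = 16 × 1.25% × C$570,626.00 = C$114,125.20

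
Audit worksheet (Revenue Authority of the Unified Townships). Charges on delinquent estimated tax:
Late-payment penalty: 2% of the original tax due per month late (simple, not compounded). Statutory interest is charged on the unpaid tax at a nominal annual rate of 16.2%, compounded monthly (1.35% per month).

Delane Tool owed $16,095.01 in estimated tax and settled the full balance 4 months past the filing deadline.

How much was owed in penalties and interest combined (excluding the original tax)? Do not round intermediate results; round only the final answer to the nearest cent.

$2,174.49

Late-payment penalty: 4 × 2% × $16,095.01 = $1,287.60…
Interest: $16,095.01 × ((1 + 0.0135)^4 − 1) = $16,095.01 × 0.0551034… = $886.8894…
Penalties + interest = $1,287.6008 + $886.8894… = $2,174.49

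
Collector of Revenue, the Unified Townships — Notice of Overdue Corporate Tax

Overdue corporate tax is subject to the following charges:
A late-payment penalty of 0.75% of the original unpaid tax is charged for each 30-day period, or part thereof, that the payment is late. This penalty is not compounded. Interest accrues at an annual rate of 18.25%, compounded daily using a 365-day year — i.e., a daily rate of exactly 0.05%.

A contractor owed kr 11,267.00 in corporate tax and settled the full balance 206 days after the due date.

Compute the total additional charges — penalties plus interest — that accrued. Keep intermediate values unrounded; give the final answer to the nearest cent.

kr 1,813.57

Penalty periods: ⌈206/30⌉ = 7; penalty = 7 × 0.75% × kr 11,267.00 = kr 591.52…
Interest: kr 11,267.00 × ((1 + 0.0005)^206 − 1) = kr 11,267.00 × 0.10846288… = kr 1,222.0512…
Penalties + interest = kr 591.5175 + kr 1,222.0512… = kr 1,813.57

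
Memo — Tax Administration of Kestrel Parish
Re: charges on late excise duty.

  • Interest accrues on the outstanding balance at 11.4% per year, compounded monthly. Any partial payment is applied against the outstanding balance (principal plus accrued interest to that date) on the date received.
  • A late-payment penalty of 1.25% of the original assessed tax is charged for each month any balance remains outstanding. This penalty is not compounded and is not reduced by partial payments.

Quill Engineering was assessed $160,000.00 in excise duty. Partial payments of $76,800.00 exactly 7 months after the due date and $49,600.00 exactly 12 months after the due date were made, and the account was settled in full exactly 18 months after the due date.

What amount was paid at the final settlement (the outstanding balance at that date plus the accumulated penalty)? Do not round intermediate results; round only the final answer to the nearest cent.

$87,972.26

Monthly rate = 11.4% ÷ 12 = 0.95%
Balance at month 7: $160,000.0000 × (1 + 0.0095)^7 = $170,948.0872…
After $76,800.00 payment: $170,948.0872… − $76,800.00 = $94,148.0872…
Balance at month 12: $94,148.0872… × (1 + 0.0095)^5 = $98,705.9010…
After $49,600.00 payment: $98,705.9010… − $49,600.00 = $49,105.9010…
Balance at month 18: $49,105.9010… × (1 + 0.0095)^6 = $51,972.2625…
Penalty: 18 × 1.25% × $160,000.00 = $36,000.00
Final settlement = outstanding balance + penalty = $51,972.2625… + $36,000.00 = $87,972.26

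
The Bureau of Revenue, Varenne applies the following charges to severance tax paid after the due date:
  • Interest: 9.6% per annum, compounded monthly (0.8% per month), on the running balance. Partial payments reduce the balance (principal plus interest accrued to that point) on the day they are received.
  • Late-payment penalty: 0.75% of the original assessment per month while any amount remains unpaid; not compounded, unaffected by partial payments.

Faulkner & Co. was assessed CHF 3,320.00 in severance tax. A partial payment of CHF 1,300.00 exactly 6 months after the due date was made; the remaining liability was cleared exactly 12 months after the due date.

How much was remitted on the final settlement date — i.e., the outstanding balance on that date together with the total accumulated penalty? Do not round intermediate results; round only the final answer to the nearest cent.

CHF 2,588.26

Balance at month 6: CHF 3,320.0000 × (1 + 0.008)^6 = CHF 3,482.5814…
After CHF 1,300.00 payment: CHF 3,482.5814… − CHF 1,300.00 = CHF 2,182.5814…
Balance at month 12: CHF 2,182.5814… × (1 + 0.008)^6 = CHF 2,289.4631…
Penalty: 12 × 0.75% × CHF 3,320.00 = CHF 298.80
Final settlement = outstanding balance + penalty = CHF 2,289.4631… + CHF 298.80 = CHF 2,588.26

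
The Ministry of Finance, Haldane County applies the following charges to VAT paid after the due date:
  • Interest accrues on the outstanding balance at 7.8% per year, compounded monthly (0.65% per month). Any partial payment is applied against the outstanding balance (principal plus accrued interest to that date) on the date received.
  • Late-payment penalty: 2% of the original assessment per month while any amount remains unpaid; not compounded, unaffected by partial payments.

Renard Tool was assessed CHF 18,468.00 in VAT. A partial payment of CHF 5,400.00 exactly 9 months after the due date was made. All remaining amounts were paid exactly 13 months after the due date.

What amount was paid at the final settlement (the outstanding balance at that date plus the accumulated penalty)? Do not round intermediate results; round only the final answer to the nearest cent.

Balance at month 9: CHF 18,468.0000 × (1 + 0.0065)^9 = CHF 19,576.8980…
After CHF 5,400.00 payment: CHF 19,576.8980… − CHF 5,400.00 = CHF 14,176.8980…
Balance at month 13: CHF 14,176.8980… × (1 + 0.0065)^4 = CHF 14,549.1068…
Penalty: 13 × 2% × CHF 18,468.00 = CHF 4,801.68
Final settlement = outstanding balance + penalty = CHF 14,549.1068… + CHF 4,801.68 = CHF 19,350.79

CHF 19,350.79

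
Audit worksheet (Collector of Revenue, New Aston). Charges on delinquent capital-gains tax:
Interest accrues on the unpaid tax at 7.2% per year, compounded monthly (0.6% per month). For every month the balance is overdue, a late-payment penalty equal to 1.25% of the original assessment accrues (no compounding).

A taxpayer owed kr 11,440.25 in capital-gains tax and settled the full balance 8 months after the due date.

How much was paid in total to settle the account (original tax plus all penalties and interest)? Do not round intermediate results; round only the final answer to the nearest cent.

Late-payment penalty: 8 × 1.25% × kr 11,440.25 = kr 1,144.03…
Interest: kr 11,440.25 × ((1 + 0.006)^8 − 1) = kr 11,440.25 × 0.0490202… = kr 560.8032…
Total = kr 11,440.25 + kr 1,144.0250 + kr 560.8032… = kr 13,145.08

kr 13,145.08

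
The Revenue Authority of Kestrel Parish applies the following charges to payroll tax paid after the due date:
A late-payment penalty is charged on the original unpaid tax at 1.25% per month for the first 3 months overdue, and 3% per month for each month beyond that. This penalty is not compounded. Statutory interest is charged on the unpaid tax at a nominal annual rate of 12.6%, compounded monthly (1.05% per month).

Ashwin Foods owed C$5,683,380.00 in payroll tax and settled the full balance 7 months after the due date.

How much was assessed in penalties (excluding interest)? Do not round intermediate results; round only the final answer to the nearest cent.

C$895,132.35

Penalty, months 1–3: 3 × 1.25% × C$5,683,380.00 = C$213,126.75
Penalty, months 4–7: 4 × 3% × C$5,683,380.00 = C$682,005.60
Total penalty = C$213,126.75 + C$682,005.60 = C$895,132.35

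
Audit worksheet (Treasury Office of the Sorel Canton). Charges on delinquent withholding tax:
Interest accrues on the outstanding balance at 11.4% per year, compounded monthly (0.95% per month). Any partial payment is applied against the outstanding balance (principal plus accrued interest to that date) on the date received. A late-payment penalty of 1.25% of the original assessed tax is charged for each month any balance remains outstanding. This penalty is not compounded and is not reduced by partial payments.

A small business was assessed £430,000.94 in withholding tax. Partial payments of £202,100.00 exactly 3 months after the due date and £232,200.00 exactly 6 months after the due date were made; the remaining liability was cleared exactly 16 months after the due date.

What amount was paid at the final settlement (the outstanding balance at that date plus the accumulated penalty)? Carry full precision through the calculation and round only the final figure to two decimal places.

£102,472.06

Balance at month 3: £430,000.9400 × (1 + 0.0095)^3 = £442,372.7582…
After £202,100.00 payment: £442,372.7582… − £202,100.00 = £240,272.7582…
Balance at month 6: £240,272.7582… × (1 + 0.0095)^3 = £247,185.7917…
After £232,200.00 payment: £247,185.7917… − £232,200.00 = £14,985.7917…
Balance at month 16: £14,985.7917… × (1 + 0.0095)^10 = £16,471.8707…
Penalty: 16 × 1.25% × £430,000.94 = £86,000.19…
Final settlement = outstanding balance + penalty = £16,471.8707… + £86,000.19… = £102,472.06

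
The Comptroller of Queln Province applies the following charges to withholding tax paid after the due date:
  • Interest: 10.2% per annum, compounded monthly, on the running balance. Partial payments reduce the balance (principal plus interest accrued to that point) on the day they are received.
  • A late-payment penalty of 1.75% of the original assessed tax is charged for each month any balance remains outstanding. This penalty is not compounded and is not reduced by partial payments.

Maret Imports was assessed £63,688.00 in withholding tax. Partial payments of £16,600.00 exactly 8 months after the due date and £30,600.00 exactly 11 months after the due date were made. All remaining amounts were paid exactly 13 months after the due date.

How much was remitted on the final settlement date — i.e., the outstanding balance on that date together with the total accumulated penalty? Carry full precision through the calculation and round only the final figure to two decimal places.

Monthly rate = 10.2% ÷ 12 = 0.85%
Balance at month 8: £63,688.0000 × (1 + 0.0085)^8 = £68,149.8385…
After £16,600.00 payment: £68,149.8385… − £16,600.00 = £51,549.8385…
Balance at month 11: £51,549.8385… × (1 + 0.0085)^3 = £52,875.5645…
After £30,600.00 payment: £52,875.5645… − £30,600.00 = £22,275.5645…
Balance at month 13: £22,275.5645… × (1 + 0.0085)^2 = £22,655.8585…
Penalty: 13 × 1.75% × £63,688.00 = £14,489.02
Final settlement = outstanding balance + penalty = £22,655.8585… + £14,489.02 = £37,144.88

£37,144.88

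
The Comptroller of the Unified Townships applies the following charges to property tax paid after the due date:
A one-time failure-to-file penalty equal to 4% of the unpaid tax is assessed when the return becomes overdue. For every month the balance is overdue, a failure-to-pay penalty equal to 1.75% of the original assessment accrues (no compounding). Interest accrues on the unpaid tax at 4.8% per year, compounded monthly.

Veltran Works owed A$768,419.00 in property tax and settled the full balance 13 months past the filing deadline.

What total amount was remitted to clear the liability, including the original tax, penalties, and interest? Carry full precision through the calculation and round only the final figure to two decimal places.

A$1,014,902.06

Failure-to-file penalty: 4% × A$768,419.00 = A$30,736.76
Failure-to-pay penalty = 1.75% × A$768,419.00 × 13 mo = A$174,815.32…
Interest (4.8%/yr ÷ 12 = 0.4%/month): A$768,419.00 × ((1 + 0.004)^13 − 1) = A$40,930.9817…
Total = A$768,419.00 + A$205,552.0825 + A$40,930.9817… = A$1,014,902.06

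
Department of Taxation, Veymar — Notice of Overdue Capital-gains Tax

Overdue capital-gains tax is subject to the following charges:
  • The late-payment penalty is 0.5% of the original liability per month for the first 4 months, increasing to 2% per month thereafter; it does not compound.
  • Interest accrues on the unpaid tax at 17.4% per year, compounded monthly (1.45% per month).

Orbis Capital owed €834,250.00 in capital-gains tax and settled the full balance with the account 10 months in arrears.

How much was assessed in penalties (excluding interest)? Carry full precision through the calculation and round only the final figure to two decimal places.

€116,795.00

Penalty, months 1–4: 4 × 0.5% × €834,250.00 = €16,685.00
Penalty, months 5–10: 6 × 2% × €834,250.00 = €100,110.00
Total penalty = €16,685.00 + €100,110.00 = €116,795.00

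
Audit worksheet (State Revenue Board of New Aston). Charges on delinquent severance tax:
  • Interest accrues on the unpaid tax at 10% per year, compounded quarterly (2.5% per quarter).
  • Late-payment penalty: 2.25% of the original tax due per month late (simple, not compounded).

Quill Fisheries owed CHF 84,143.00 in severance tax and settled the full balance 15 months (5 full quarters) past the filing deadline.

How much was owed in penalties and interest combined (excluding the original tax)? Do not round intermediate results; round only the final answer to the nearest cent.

Late-payment penalty = 2.25% × CHF 84,143.00 × 15 mo = CHF 28,398.26…
Interest: CHF 84,143.00 × ((1 + 0.025)^5 − 1) = CHF 84,143.00 × 0.1314082… = CHF 11,057.0813…
Penalties + interest = CHF 28,398.2625 + CHF 11,057.0813… = CHF 39,455.34

CHF 39,455.34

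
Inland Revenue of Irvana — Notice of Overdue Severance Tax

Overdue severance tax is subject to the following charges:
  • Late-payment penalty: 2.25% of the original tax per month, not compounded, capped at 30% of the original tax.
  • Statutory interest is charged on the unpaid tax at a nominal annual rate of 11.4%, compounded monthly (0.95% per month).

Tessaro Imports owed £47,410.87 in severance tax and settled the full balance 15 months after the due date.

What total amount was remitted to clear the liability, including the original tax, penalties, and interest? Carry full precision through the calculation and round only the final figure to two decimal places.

Penalty (uncapped): 15 × 2.25% × £47,410.87 = £16,001.17…; cap = 30% × £47,410.87 = £14,223.26… → penalty = £14,223.26…
Interest: £47,410.87 × ((1 + 0.0095)^15 − 1) = £47,410.87 × 0.1523777… = £7,224.3598…
Total = £47,410.87 + £14,223.2610 + £7,224.3598… = £68,858.49

£68,858.49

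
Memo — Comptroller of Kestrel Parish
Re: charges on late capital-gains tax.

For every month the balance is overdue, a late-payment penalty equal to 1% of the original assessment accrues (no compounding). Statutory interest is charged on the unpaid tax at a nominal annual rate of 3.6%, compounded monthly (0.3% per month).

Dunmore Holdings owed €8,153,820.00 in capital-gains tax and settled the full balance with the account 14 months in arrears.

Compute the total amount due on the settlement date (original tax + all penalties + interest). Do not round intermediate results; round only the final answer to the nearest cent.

Late-payment penalty: 14 × 1% × €8,153,820.00 = €1,141,534.80
Interest: €8,153,820.00 × ((1 + 0.003)^14 − 1) = €8,153,820.00 × 0.0428289… = €349,219.2194…
Total = €8,153,820.00 + €1,141,534.8000 + €349,219.2194… = €9,644,574.02

€9,644,574.02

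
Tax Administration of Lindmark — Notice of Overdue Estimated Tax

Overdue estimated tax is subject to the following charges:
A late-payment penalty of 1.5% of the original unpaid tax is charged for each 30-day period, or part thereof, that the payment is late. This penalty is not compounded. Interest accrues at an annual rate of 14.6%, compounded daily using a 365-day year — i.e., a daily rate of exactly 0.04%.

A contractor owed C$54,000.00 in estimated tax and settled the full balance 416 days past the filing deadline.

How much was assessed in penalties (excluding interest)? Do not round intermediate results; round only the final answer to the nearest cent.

C$11,340.00

Penalty periods: ⌈416/30⌉ = 14; penalty = 14 × 1.5% × C$54,000.00 = C$11,340.00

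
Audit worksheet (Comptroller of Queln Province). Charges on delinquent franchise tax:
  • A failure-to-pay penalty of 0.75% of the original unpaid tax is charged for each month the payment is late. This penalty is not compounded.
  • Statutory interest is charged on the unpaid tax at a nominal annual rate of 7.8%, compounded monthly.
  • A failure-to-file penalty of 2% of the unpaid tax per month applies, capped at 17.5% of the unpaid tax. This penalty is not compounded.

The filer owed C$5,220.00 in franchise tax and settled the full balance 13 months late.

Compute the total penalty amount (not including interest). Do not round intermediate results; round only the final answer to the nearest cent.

Failure-to-file: 13 × 2% × C$5,220.00 = C$1,357.20, capped at 17.5% × C$5,220.00 = C$913.50
Failure-to-pay penalty = 0.75% × C$5,220.00 × 13 mo = C$508.95
Total penalty = C$913.50 + C$508.95 = C$1,422.45

C$1,422.45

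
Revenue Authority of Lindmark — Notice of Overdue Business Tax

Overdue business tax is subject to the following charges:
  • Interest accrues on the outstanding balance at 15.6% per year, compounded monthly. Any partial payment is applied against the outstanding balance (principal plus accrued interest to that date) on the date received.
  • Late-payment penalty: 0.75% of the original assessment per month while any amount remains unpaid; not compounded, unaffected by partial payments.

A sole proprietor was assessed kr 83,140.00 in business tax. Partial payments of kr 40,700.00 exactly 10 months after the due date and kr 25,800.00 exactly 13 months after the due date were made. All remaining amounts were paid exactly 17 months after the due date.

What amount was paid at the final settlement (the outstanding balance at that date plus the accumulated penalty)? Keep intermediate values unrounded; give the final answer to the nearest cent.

Monthly rate = 15.6% ÷ 12 = 1.3%
Balance at month 10: kr 83,140.0000 × (1 + 0.013)^10 = kr 94,602.9053…
After kr 40,700.00 payment: kr 94,602.9053… − kr 40,700.00 = kr 53,902.9053…
Balance at month 13: kr 53,902.9053… × (1 + 0.013)^3 = kr 56,032.5658…
After kr 25,800.00 payment: kr 56,032.5658… − kr 25,800.00 = kr 30,232.5658…
Balance at month 17: kr 30,232.5658… × (1 + 0.013)^4 = kr 31,835.5815…
Penalty: 17 × 0.75% × kr 83,140.00 = kr 10,600.35
Final settlement = outstanding balance + penalty = kr 31,835.5815… + kr 10,600.35 = kr 42,435.93

kr 42,435.93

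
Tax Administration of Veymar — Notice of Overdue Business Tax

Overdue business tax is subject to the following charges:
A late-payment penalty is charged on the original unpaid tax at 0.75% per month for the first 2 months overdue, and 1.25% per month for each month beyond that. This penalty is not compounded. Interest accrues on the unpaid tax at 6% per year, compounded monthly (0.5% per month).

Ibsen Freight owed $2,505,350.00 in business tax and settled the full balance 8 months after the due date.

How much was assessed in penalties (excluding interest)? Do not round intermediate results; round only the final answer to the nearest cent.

$225,481.50

Penalty, months 1–2: 2 × 0.75% × $2,505,350.00 = $37,580.25
Penalty, months 3–8: 6 × 1.25% × $2,505,350.00 = $187,901.25
Total penalty = $37,580.25 + $187,901.25 = $225,481.50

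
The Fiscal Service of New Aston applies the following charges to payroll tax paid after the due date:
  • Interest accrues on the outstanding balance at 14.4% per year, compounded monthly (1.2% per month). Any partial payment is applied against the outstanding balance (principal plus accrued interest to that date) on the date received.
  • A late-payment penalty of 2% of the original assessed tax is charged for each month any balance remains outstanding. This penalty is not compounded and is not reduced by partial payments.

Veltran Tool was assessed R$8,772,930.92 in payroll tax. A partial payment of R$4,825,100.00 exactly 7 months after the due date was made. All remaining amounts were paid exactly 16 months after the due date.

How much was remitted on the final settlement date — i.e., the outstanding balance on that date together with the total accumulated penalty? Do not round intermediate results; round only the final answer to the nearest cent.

R$8,053,160.77

Balance at month 7: R$8,772,930.9200 × (1 + 0.012)^7 = R$9,536,923.4603…
After R$4,825,100.00 payment: R$9,536,923.4603… − R$4,825,100.00 = R$4,711,823.4603…
Balance at month 16: R$4,711,823.4603… × (1 + 0.012)^9 = R$5,245,822.8771…
Penalty: 16 × 2% × R$8,772,930.92 = R$2,807,337.89…
Final settlement = outstanding balance + penalty = R$5,245,822.8771… + R$2,807,337.89… = R$8,053,160.77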